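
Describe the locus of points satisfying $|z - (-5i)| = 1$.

|z - z0| = r describes a circle centered at z0 with radius r
Here z0 = -5i and r = 1
Locus: Circle centered at (0, -5) with radius 1


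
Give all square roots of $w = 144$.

|w| = 144, arg(w) = 0°
Root modulus = 144^(1/2) = 12
Root arguments: θ_k = (0° + 360°k)/2 for k = 0, 1, ..., 1
Roots: 12, -12


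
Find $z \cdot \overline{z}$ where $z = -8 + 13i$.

z * conjugate(z) = |z|^2 = a^2 + b^2
= (-8)^2 + 13^2 = 233


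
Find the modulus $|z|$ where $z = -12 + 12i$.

|z| = sqrt(a^2 + b^2) = sqrt((-12)^2 + 12^2) = sqrt(288) = sqrt(288)


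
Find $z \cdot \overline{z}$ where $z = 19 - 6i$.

z * conjugate(z) = |z|^2 = a^2 + b^2
= 19^2 + (-6)^2 = 397


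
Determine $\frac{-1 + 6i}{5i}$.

Multiply numerator and denominator by conjugate (-5i):
= (-1 + 6i)(-5i) / (0^2 + 5^2)
= (30 + 5i) / 25
Divide through by 5: (6 + i) / 5
= 6/5 + (1/5)i


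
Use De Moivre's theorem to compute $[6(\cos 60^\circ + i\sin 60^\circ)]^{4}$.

By De Moivre: z^n = r^n(cos(nθ) + i sin(nθ))
= 6^4(cos(4*60°) + i sin(4*60°))
= 1296(cos 240° + i sin 240°)
= -648 - 648*sqrt(3)i


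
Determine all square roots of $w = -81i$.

|w| = 81, arg(w) = 270°
Root modulus = 81^(1/2) = 9
Root arguments: θ_k = (270° + 360°k)/2 for k = 0, 1, ..., 1
Roots: -9*sqrt(2)/2 + (9*sqrt(2)/2)i, 9*sqrt(2)/2 - (9*sqrt(2)/2)i


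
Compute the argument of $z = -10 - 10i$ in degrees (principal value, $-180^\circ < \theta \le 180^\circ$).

θ = arctan(b/a) = arctan(-10/-10) (quadrant-adjusted) = -135°


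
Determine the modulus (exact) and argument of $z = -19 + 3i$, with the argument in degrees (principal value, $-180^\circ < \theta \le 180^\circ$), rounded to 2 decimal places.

|z| = sqrt((-19)^2 + 3^2) = sqrt(370)
arg(z) = arctan(b/a) = arctan(3/-19) (quadrant-adjusted) = 171.03°


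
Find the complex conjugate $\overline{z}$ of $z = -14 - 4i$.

If z = a + bi, then conjugate(z) = a - bi
conjugate(-14 - 4i) = -14 + 4i


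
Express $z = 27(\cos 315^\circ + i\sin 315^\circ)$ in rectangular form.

a = r cos θ = 27 * sqrt(2)/2 = 27*sqrt(2)/2
b = r sin θ = 27 * -sqrt(2)/2 = -27*sqrt(2)/2
z = 27*sqrt(2)/2 - (27*sqrt(2)/2)i


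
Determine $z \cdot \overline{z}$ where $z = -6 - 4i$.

z * conjugate(z) = |z|^2 = a^2 + b^2
= (-6)^2 + (-4)^2 = 52


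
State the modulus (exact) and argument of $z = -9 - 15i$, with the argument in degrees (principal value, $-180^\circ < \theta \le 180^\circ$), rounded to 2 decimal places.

|z| = sqrt((-9)^2 + (-15)^2) = sqrt(306)
arg(z) = arctan(b/a) = arctan(-15/-9) (quadrant-adjusted) = -120.96°


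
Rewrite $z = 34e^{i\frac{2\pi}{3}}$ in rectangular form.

a = r cos θ = 34 * -1/2 = -17
b = r sin θ = 34 * sqrt(3)/2 = 17*sqrt(3)
z = -17 + 17*sqrt(3)i


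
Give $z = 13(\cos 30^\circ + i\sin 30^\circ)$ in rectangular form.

a = r cos θ = 13 * sqrt(3)/2 = 13*sqrt(3)/2
b = r sin θ = 13 * 1/2 = 13/2
z = 13*sqrt(3)/2 + (13/2)i


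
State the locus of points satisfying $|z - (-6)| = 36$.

|z - z0| = r describes a circle centered at z0 with radius r
Here z0 = -6 and r = 36
Locus: Circle centered at (-6, 0) with radius 36


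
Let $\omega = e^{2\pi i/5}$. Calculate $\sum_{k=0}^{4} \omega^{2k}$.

Let ζ = ω^2 = e^(2πi·2/5). Since 5 ∤ 2, ζ ≠ 1.
Sum = Σ_{k=0}^{4} ζ^k = (ζ^5 - 1)/(ζ - 1) = (ω^{2·5} - 1)/(ζ - 1) = (1 - 1)/(ζ - 1) = 0


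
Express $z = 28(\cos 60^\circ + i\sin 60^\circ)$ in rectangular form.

a = r cos θ = 28 * 1/2 = 14
b = r sin θ = 28 * sqrt(3)/2 = 14*sqrt(3)
z = 14 + 14*sqrt(3)i


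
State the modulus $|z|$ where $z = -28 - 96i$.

|z| = sqrt(a^2 + b^2) = sqrt((-28)^2 + (-96)^2) = sqrt(10000) = 100


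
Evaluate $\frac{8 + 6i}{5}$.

Divisor is real, so divide each part by 5:
= 8/5 + (6/5)i


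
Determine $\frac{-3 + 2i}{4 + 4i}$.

Multiply numerator and denominator by conjugate (4 - 4i):
= (-3 + 2i)(4 - 4i) / (4^2 + 4^2)
= (-4 + 20i) / 32
Divide through by 4: (-1 + 5i) / 8
= -1/8 + (5/8)i


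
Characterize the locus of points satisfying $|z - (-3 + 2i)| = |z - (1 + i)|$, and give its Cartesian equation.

|z - z1| = |z - z2| means z is equidistant from z1 and z2,
i.e. the perpendicular bisector of the segment from (-3, 2) to (1, 1) (midpoint (-1, 3/2)).
With z = x + yi, square both sides:
(x - (-3))^2 + (y - 2)^2 = (x - 1)^2 + (y - 1)^2
The x^2 and y^2 terms cancel: 8x + (-2)y = 2 - 13 = -11
Simplify: 8x - 2y = -11
Locus: Perpendicular bisector of the segment from (-3, 2) to (1, 1): the line 8x - 2y = -11


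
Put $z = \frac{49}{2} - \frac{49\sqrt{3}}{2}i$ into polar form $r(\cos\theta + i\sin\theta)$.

r = |z| = sqrt(a^2 + b^2) = sqrt((49/2)^2 + (-49*sqrt(3)/2)^2) = sqrt(2401/4 + 7203/4) = sqrt(2401) = 49
θ = arctan(b/a) = arctan(-42.4352/24.5) (quadrant-adjusted) = 300°
z = 49(cos 300° + i sin 300°)


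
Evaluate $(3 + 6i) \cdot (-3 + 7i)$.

(a1*a2 - b1*b2) + (a1*b2 + b1*a2)i
= (-9 - 42) + (21 + (-18))i
= -51 + 3i


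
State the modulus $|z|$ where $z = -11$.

|z| = sqrt(a^2 + b^2) = sqrt((-11)^2 + 0^2) = sqrt(121) = 11


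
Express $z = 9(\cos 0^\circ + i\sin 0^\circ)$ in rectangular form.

a = r cos θ = 9 * 1 = 9
b = r sin θ = 9 * 0 = 0
z = 9


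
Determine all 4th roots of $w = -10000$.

|w| = 10000, arg(w) = 180°
Root modulus = 10000^(1/4) = 10
Root arguments: θ_k = (180° + 360°k)/4 for k = 0, 1, ..., 3
Roots: 5*sqrt(2) + 5*sqrt(2)i, -5*sqrt(2) + 5*sqrt(2)i, -5*sqrt(2) - 5*sqrt(2)i, 5*sqrt(2) - 5*sqrt(2)i


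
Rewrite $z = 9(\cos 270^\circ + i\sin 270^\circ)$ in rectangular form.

a = r cos θ = 9 * 0 = 0
b = r sin θ = 9 * -1 = -9
z = -9i


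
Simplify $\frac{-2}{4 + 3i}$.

Multiply numerator and denominator by conjugate (4 - 3i):
= (-2)(4 - 3i) / (4^2 + 3^2)
= (-8 + 6i) / 25
= -8/25 + (6/25)i


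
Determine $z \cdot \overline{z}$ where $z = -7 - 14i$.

z * conjugate(z) = |z|^2 = a^2 + b^2
= (-7)^2 + (-14)^2 = 245


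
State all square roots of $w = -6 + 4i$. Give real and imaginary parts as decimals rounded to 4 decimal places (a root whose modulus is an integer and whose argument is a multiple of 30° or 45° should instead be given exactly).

|w| = sqrt(52) ≈ 7.211103, arg(w) ≈ 146.309932°
Root modulus = sqrt(52)^(1/2) ≈ 2.685350
Root arguments: θ_k = (arg(w) + 360°k)/2 for k = 0, 1, ..., 1
Compute each root as (root modulus)(cos θ_k + i sin θ_k) using full-precision intermediates, then round to 4 decimal places.
Roots: 0.7782 + 2.5701i, -0.7782 - 2.5701i


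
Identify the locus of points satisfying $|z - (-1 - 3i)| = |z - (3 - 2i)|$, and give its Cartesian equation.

|z - z1| = |z - z2| means z is equidistant from z1 and z2,
i.e. the perpendicular bisector of the segment from (-1, -3) to (3, -2) (midpoint (1, -5/2)).
With z = x + yi, square both sides:
(x - (-1))^2 + (y - (-3))^2 = (x - 3)^2 + (y - (-2))^2
The x^2 and y^2 terms cancel: 8x + 2y = 13 - 10 = 3
Simplify: 8x + 2y = 3
Locus: Perpendicular bisector of the segment from (-1, -3) to (3, -2): the line 8x + 2y = 3


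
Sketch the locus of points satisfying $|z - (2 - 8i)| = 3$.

|z - z0| = r describes a circle centered at z0 with radius r
Here z0 = 2 - 8i and r = 3
Locus: Circle centered at (2, -8) with radius 3


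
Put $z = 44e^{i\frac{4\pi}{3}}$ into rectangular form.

a = r cos θ = 44 * -1/2 = -22
b = r sin θ = 44 * -sqrt(3)/2 = -22*sqrt(3)
z = -22 - 22*sqrt(3)i


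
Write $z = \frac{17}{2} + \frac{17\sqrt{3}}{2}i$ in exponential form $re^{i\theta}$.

r = |z| = sqrt((17/2)^2 + (17*sqrt(3)/2)^2) = sqrt(289/4 + 867/4) = sqrt(289) = 17
θ = arctan(b/a) = arctan(14.7224/8.5) (quadrant-adjusted) = 60° = π/3
z = 17e^(i*π/3)


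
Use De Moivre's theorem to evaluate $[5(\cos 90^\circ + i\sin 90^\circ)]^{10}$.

By De Moivre: z^n = r^n(cos(nθ) + i sin(nθ))
= 5^10(cos(10*90°) + i sin(10*90°))
= 9765625(cos 180° + i sin 180°)
= -9765625


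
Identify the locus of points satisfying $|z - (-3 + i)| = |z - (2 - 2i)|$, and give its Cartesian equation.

|z - z1| = |z - z2| means z is equidistant from z1 and z2,
i.e. the perpendicular bisector of the segment from (-3, 1) to (2, -2) (midpoint (-1/2, -1/2)).
With z = x + yi, square both sides:
(x - (-3))^2 + (y - 1)^2 = (x - 2)^2 + (y - (-2))^2
The x^2 and y^2 terms cancel: 10x + (-6)y = 8 - 10 = -2
Simplify: 5x - 3y = -1
Locus: Perpendicular bisector of the segment from (-3, 1) to (2, -2): the line 5x - 3y = -1


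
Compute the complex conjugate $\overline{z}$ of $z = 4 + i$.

If z = a + bi, then conjugate(z) = a - bi
conjugate(4 + i) = 4 - i


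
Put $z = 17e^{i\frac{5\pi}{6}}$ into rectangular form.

a = r cos θ = 17 * -sqrt(3)/2 = -17*sqrt(3)/2
b = r sin θ = 17 * 1/2 = 17/2
z = -17*sqrt(3)/2 + (17/2)i


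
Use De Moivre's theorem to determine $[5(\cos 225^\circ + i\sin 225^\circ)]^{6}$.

By De Moivre: z^n = r^n(cos(nθ) + i sin(nθ))
= 5^6(cos(6*225°) + i sin(6*225°))
= 15625(cos 270° + i sin 270°)
= -15625i


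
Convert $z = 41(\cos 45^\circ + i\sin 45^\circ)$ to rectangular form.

a = r cos θ = 41 * sqrt(2)/2 = 41*sqrt(2)/2
b = r sin θ = 41 * sqrt(2)/2 = 41*sqrt(2)/2
z = 41*sqrt(2)/2 + (41*sqrt(2)/2)i


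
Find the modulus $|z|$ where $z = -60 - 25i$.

|z| = sqrt(a^2 + b^2) = sqrt((-60)^2 + (-25)^2) = sqrt(4225) = 65


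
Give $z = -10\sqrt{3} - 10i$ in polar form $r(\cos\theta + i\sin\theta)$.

r = |z| = sqrt(a^2 + b^2) = sqrt((-10*sqrt(3))^2 + (-10)^2) = sqrt(300 + 100) = sqrt(400) = 20
θ = arctan(b/a) = arctan(-10/-17.3205) (quadrant-adjusted) = 210°
z = 20(cos 210° + i sin 210°)


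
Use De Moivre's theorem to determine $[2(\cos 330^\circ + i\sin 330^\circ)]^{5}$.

By De Moivre: z^n = r^n(cos(nθ) + i sin(nθ))
= 2^5(cos(5*330°) + i sin(5*330°))
= 32(cos 210° + i sin 210°)
= -16*sqrt(3) - 16i


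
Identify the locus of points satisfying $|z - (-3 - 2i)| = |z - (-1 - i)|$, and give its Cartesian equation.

|z - z1| = |z - z2| means z is equidistant from z1 and z2,
i.e. the perpendicular bisector of the segment from (-3, -2) to (-1, -1) (midpoint (-2, -3/2)).
With z = x + yi, square both sides:
(x - (-3))^2 + (y - (-2))^2 = (x - (-1))^2 + (y - (-1))^2
The x^2 and y^2 terms cancel: 4x + 2y = 2 - 13 = -11
Simplify: 4x + 2y = -11
Locus: Perpendicular bisector of the segment from (-3, -2) to (-1, -1): the line 4x + 2y = -11


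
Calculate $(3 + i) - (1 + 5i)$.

(3 - 1) + (1 - 5)i = 2 - 4i


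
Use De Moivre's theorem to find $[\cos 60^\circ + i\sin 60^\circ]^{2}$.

By De Moivre: z^n = r^n(cos(nθ) + i sin(nθ))
= 1^2(cos(2*60°) + i sin(2*60°))
= 1(cos 120° + i sin 120°)
= -1/2 + (sqrt(3)/2)i


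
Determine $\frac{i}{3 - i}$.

Multiply numerator and denominator by conjugate (3 + i):
= (i)(3 + i) / (3^2 + (-1)^2)
= (-1 + 3i) / 10
= -1/10 + (3/10)i


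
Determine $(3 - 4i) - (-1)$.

(3 - (-1)) + (-4 - 0)i = 4 - 4i


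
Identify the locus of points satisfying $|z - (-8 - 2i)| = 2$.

|z - z0| = r describes a circle centered at z0 with radius r
Here z0 = -8 - 2i and r = 2
Locus: Circle centered at (-8, -2) with radius 2


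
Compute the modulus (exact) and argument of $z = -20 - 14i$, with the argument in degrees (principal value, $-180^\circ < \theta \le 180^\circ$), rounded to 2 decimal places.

|z| = sqrt((-20)^2 + (-14)^2) = sqrt(596)
arg(z) = arctan(b/a) = arctan(-14/-20) (quadrant-adjusted) = -145.01°


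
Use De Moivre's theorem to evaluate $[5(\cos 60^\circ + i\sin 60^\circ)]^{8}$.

By De Moivre: z^n = r^n(cos(nθ) + i sin(nθ))
= 5^8(cos(8*60°) + i sin(8*60°))
= 390625(cos 120° + i sin 120°)
= -390625/2 + (390625*sqrt(3)/2)i


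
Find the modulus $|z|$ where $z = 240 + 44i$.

|z| = sqrt(a^2 + b^2) = sqrt(240^2 + 44^2) = sqrt(59536) = 244


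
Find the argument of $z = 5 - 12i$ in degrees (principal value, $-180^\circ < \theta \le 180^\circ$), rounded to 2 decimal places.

θ = arctan(b/a) = arctan(-12/5) (quadrant-adjusted) = -67.38°


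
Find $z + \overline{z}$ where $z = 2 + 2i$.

z + conjugate(z) = (a + bi) + (a - bi) = 2a
= 2 * 2 = 4


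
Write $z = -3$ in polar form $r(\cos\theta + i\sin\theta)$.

r = |z| = sqrt(a^2 + b^2) = sqrt((-3)^2 + (0)^2) = sqrt(9 + 0) = sqrt(9) = 3
b = 0 and a < 0, so z lies on the negative real axis: θ = 180°
z = 3(cos 180° + i sin 180°)


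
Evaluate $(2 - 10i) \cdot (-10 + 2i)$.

(a1*a2 - b1*b2) + (a1*b2 + b1*a2)i
= (-20 - (-20)) + (4 + 100)i
= 104i


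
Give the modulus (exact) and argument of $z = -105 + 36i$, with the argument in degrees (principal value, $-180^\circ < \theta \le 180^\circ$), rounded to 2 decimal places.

|z| = sqrt((-105)^2 + 36^2) = 111
arg(z) = arctan(b/a) = arctan(36/-105) (quadrant-adjusted) = 161.08°


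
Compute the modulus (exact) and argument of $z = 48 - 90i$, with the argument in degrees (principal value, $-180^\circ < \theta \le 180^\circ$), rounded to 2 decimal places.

|z| = sqrt(48^2 + (-90)^2) = 102
arg(z) = arctan(b/a) = arctan(-90/48) (quadrant-adjusted) = -61.93°


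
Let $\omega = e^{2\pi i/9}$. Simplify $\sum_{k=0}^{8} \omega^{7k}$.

Let ζ = ω^7 = e^(2πi·7/9). Since 9 ∤ 7, ζ ≠ 1.
Sum = Σ_{k=0}^{8} ζ^k = (ζ^9 - 1)/(ζ - 1) = (ω^{7·9} - 1)/(ζ - 1) = (1 - 1)/(ζ - 1) = 0


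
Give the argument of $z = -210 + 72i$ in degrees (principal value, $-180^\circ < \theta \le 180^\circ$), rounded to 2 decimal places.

θ = arctan(b/a) = arctan(72/-210) (quadrant-adjusted) = 161.08°


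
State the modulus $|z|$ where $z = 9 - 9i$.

|z| = sqrt(a^2 + b^2) = sqrt(9^2 + (-9)^2) = sqrt(162) = sqrt(162)


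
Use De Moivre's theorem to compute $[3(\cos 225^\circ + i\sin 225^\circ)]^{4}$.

By De Moivre: z^n = r^n(cos(nθ) + i sin(nθ))
= 3^4(cos(4*225°) + i sin(4*225°))
= 81(cos 180° + i sin 180°)
= -81


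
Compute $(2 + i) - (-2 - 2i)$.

(2 - (-2)) + (1 - (-2))i = 4 + 3i


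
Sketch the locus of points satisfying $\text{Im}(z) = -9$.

Im(z) = y where z = x + yi; the equation y = -9 is satisfied by all points with that y-coordinate
Locus: Horizontal line y = -9


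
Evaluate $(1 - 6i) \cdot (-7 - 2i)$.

(a1*a2 - b1*b2) + (a1*b2 + b1*a2)i
= (-7 - 12) + (-2 + 42)i
= -19 + 40i


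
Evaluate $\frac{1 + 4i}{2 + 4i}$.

Multiply numerator and denominator by conjugate (2 - 4i):
= (1 + 4i)(2 - 4i) / (2^2 + 4^2)
= (18 + 4i) / 20
Divide through by 2: (9 + 2i) / 10
= 9/10 + (1/5)i


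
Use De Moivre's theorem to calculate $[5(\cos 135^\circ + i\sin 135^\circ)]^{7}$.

By De Moivre: z^n = r^n(cos(nθ) + i sin(nθ))
= 5^7(cos(7*135°) + i sin(7*135°))
= 78125(cos 225° + i sin 225°)
= -78125*sqrt(2)/2 - (78125*sqrt(2)/2)i


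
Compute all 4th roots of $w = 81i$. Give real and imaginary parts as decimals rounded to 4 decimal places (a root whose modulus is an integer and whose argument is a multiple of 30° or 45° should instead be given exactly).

|w| = 81, arg(w) = 90°
Root modulus = 81^(1/4) = 3
Root arguments: θ_k = (90° + 360°k)/4 for k = 0, 1, ..., 3
Compute each root as (root modulus)(cos θ_k + i sin θ_k) using full-precision intermediates, then round to 4 decimal places.
Roots: 2.7716 + 1.1481i, -1.1481 + 2.7716i, -2.7716 - 1.1481i, 1.1481 - 2.7716i


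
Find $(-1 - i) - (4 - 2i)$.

(-1 - 4) + (-1 - (-2))i = -5 + i


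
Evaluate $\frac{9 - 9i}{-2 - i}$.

Multiply numerator and denominator by conjugate (-2 + i):
= (9 - 9i)(-2 + i) / ((-2)^2 + (-1)^2)
= (-9 + 27i) / 5
= -9/5 + (27/5)i


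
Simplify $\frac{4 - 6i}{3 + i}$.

Multiply numerator and denominator by conjugate (3 - i):
= (4 - 6i)(3 - i) / (3^2 + 1^2)
= (6 - 22i) / 10
Divide through by 2: (3 - 11i) / 5
= 3/5 - (11/5)i


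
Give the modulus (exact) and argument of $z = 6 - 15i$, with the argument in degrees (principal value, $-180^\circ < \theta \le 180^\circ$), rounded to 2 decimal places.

|z| = sqrt(6^2 + (-15)^2) = sqrt(261)
arg(z) = arctan(b/a) = arctan(-15/6) (quadrant-adjusted) = -68.20°


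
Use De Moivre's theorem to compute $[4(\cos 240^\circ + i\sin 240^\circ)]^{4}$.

By De Moivre: z^n = r^n(cos(nθ) + i sin(nθ))
= 4^4(cos(4*240°) + i sin(4*240°))
= 256(cos 240° + i sin 240°)
= -128 - 128*sqrt(3)i


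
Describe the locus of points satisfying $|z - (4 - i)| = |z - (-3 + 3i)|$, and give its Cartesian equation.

|z - z1| = |z - z2| means z is equidistant from z1 and z2,
i.e. the perpendicular bisector of the segment from (4, -1) to (-3, 3) (midpoint (1/2, 1)).
With z = x + yi, square both sides:
(x - 4)^2 + (y - (-1))^2 = (x - (-3))^2 + (y - 3)^2
The x^2 and y^2 terms cancel: -14x + 8y = 18 - 17 = 1
Simplify: 14x - 8y = -1
Locus: Perpendicular bisector of the segment from (4, -1) to (-3, 3): the line 14x - 8y = -1


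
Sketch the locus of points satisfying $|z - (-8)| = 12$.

|z - z0| = r describes a circle centered at z0 with radius r
Here z0 = -8 and r = 12
Locus: Circle centered at (-8, 0) with radius 12


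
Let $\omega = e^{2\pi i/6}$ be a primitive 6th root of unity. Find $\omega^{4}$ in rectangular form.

ω^4 = e^(2πi·4/6) = e^(i·4π/3)
= cos(4π/3) + i sin(4π/3)
= -1/2 - (sqrt(3)/2)i


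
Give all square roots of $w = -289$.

|w| = 289, arg(w) = 180°
Root modulus = 289^(1/2) = 17
Root arguments: θ_k = (180° + 360°k)/2 for k = 0, 1, ..., 1
Roots: 17i, -17i


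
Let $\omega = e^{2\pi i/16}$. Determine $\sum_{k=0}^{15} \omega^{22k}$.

Let ζ = ω^22 = e^(2πi·22/16). Since 16 ∤ 22, ζ ≠ 1.
Sum = Σ_{k=0}^{15} ζ^k = (ζ^16 - 1)/(ζ - 1) = (ω^{22·16} - 1)/(ζ - 1) = (1 - 1)/(ζ - 1) = 0


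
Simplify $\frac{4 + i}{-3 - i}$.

Multiply numerator and denominator by conjugate (-3 + i):
= (4 + i)(-3 + i) / ((-3)^2 + (-1)^2)
= (-13 + i) / 10
= -13/10 + (1/10)i


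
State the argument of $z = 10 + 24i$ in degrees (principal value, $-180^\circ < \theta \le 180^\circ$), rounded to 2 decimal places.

θ = arctan(b/a) = arctan(24/10) (quadrant-adjusted) = 67.38°


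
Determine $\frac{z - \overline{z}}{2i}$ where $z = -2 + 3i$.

z - conjugate(z) = 2bi
(z - conjugate(z))/(2i) = 2bi/(2i) = b = 3


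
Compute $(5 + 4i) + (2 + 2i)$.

(5 + 2) + (4 + 2)i = 7 + 6i


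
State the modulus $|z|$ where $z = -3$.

|z| = sqrt(a^2 + b^2) = sqrt((-3)^2 + 0^2) = sqrt(9) = 3


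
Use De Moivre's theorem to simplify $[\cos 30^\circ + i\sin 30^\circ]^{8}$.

By De Moivre: z^n = r^n(cos(nθ) + i sin(nθ))
= 1^8(cos(8*30°) + i sin(8*30°))
= 1(cos 240° + i sin 240°)
= -1/2 - (sqrt(3)/2)i


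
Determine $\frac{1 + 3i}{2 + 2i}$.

Multiply numerator and denominator by conjugate (2 - 2i):
= (1 + 3i)(2 - 2i) / (2^2 + 2^2)
= (8 + 4i) / 8
Divide through by 4: (2 + i) / 2
= 1 + (1/2)i


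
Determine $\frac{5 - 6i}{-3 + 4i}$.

Multiply numerator and denominator by conjugate (-3 - 4i):
= (5 - 6i)(-3 - 4i) / ((-3)^2 + 4^2)
= (-39 - 2i) / 25
= -39/25 - (2/25)i


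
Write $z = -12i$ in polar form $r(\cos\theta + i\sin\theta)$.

r = |z| = sqrt(a^2 + b^2) = sqrt((0)^2 + (-12)^2) = sqrt(0 + 144) = sqrt(144) = 12
a = 0 and b < 0, so z lies on the negative imaginary axis: θ = 270°
z = 12(cos 270° + i sin 270°)


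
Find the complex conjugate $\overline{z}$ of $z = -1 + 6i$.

If z = a + bi, then conjugate(z) = a - bi
conjugate(-1 + 6i) = -1 - 6i


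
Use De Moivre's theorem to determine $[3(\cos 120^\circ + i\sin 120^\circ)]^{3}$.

By De Moivre: z^n = r^n(cos(nθ) + i sin(nθ))
= 3^3(cos(3*120°) + i sin(3*120°))
= 27(cos 0° + i sin 0°)
= 27


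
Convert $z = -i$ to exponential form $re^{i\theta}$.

r = |z| = sqrt((0)^2 + (-1)^2) = sqrt(0 + 1) = sqrt(1) = 1
a = 0 and b < 0, so z lies on the negative imaginary axis: θ = -90° = -π/2
z = 1e^(-i*π/2)


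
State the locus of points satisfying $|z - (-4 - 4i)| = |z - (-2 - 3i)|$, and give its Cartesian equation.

|z - z1| = |z - z2| means z is equidistant from z1 and z2,
i.e. the perpendicular bisector of the segment from (-4, -4) to (-2, -3) (midpoint (-3, -7/2)).
With z = x + yi, square both sides:
(x - (-4))^2 + (y - (-4))^2 = (x - (-2))^2 + (y - (-3))^2
The x^2 and y^2 terms cancel: 4x + 2y = 13 - 32 = -19
Simplify: 4x + 2y = -19
Locus: Perpendicular bisector of the segment from (-4, -4) to (-2, -3): the line 4x + 2y = -19


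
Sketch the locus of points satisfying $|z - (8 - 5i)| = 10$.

|z - z0| = r describes a circle centered at z0 with radius r
Here z0 = 8 - 5i and r = 10
Locus: Circle centered at (8, -5) with radius 10


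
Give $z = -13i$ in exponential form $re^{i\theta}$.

r = |z| = sqrt((0)^2 + (-13)^2) = sqrt(0 + 169) = sqrt(169) = 13
a = 0 and b < 0, so z lies on the negative imaginary axis: θ = -90° = -π/2
z = 13e^(-i*π/2)


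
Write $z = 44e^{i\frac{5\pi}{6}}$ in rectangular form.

a = r cos θ = 44 * -sqrt(3)/2 = -22*sqrt(3)
b = r sin θ = 44 * 1/2 = 22
z = -22*sqrt(3) + 22i


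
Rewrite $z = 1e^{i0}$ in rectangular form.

a = r cos θ = 1 * 1 = 1
b = r sin θ = 1 * 0 = 0
z = 1


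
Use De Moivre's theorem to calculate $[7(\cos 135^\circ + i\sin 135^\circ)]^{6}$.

By De Moivre: z^n = r^n(cos(nθ) + i sin(nθ))
= 7^6(cos(6*135°) + i sin(6*135°))
= 117649(cos 90° + i sin 90°)
= 117649i


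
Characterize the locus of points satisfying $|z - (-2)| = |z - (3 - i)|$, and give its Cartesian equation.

|z - z1| = |z - z2| means z is equidistant from z1 and z2,
i.e. the perpendicular bisector of the segment from (-2, 0) to (3, -1) (midpoint (1/2, -1/2)).
With z = x + yi, square both sides:
(x - (-2))^2 + (y - 0)^2 = (x - 3)^2 + (y - (-1))^2
The x^2 and y^2 terms cancel: 10x + (-2)y = 10 - 4 = 6
Simplify: 5x - y = 3
Locus: Perpendicular bisector of the segment from (-2, 0) to (3, -1): the line 5x - y = 3


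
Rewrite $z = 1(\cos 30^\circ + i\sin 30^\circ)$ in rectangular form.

a = r cos θ = 1 * sqrt(3)/2 = sqrt(3)/2
b = r sin θ = 1 * 1/2 = 1/2
z = sqrt(3)/2 + (1/2)i


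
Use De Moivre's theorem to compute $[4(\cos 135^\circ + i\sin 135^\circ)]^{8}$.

By De Moivre: z^n = r^n(cos(nθ) + i sin(nθ))
= 4^8(cos(8*135°) + i sin(8*135°))
= 65536(cos 0° + i sin 0°)
= 65536


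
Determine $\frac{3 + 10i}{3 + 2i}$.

Multiply numerator and denominator by conjugate (3 - 2i):
= (3 + 10i)(3 - 2i) / (3^2 + 2^2)
= (29 + 24i) / 13
= 29/13 + (24/13)i


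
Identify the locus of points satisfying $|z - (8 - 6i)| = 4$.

|z - z0| = r describes a circle centered at z0 with radius r
Here z0 = 8 - 6i and r = 4
Locus: Circle centered at (8, -6) with radius 4


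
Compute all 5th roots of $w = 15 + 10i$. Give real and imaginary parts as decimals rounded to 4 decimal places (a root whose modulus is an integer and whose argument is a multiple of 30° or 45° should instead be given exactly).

|w| = sqrt(325) ≈ 18.027756, arg(w) ≈ 33.690068°
Root modulus = sqrt(325)^(1/5) ≈ 1.783152
Root arguments: θ_k = (arg(w) + 360°k)/5 for k = 0, 1, ..., 4
Compute each root as (root modulus)(cos θ_k + i sin θ_k) using full-precision intermediates, then round to 4 decimal places.
Roots: 1.7708 + 0.2092i, 0.3482 + 1.7488i, -1.5556 + 0.8716i, -1.3097 - 1.2101i, 0.7462 - 1.6195i


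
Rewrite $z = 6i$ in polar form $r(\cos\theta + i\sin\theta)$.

r = |z| = sqrt(a^2 + b^2) = sqrt((0)^2 + (6)^2) = sqrt(0 + 36) = sqrt(36) = 6
a = 0 and b > 0, so z lies on the positive imaginary axis: θ = 90°
z = 6(cos 90° + i sin 90°)


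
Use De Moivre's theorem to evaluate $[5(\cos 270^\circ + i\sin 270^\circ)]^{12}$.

By De Moivre: z^n = r^n(cos(nθ) + i sin(nθ))
= 5^12(cos(12*270°) + i sin(12*270°))
= 244140625(cos 0° + i sin 0°)
= 244140625


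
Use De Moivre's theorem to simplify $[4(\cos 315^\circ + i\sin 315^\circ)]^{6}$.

By De Moivre: z^n = r^n(cos(nθ) + i sin(nθ))
= 4^6(cos(6*315°) + i sin(6*315°))
= 4096(cos 90° + i sin 90°)
= 4096i


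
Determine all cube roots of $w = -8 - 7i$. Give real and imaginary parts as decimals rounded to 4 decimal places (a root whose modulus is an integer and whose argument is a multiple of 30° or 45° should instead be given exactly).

|w| = sqrt(113) ≈ 10.630146, arg(w) ≈ 221.185925°
Root modulus = sqrt(113)^(1/3) ≈ 2.198770
Root arguments: θ_k = (arg(w) + 360°k)/3 for k = 0, 1, ..., 2
Compute each root as (root modulus)(cos θ_k + i sin θ_k) using full-precision intermediates, then round to 4 decimal places.
Roots: 0.6161 + 2.1107i, -2.1360 - 0.5218i, 1.5199 - 1.5889i


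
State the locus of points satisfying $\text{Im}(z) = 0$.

Im(z) = y where z = x + yi; the equation y = 0 is satisfied by all points with that y-coordinate
Locus: Horizontal line y = 0


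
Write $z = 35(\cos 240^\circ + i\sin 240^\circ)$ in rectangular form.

a = r cos θ = 35 * -1/2 = -35/2
b = r sin θ = 35 * -sqrt(3)/2 = -35*sqrt(3)/2
z = -35/2 - (35*sqrt(3)/2)i


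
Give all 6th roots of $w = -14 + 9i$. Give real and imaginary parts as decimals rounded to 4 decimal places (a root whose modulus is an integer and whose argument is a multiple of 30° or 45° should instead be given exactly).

|w| = sqrt(277) ≈ 16.643317, arg(w) ≈ 147.264774°
Root modulus = sqrt(277)^(1/6) ≈ 1.597865
Root arguments: θ_k = (arg(w) + 360°k)/6 for k = 0, 1, ..., 5
Compute each root as (root modulus)(cos θ_k + i sin θ_k) using full-precision intermediates, then round to 4 decimal places.
Roots: 1.4535 + 0.6637i, 0.1519 + 1.5906i, -1.3016 + 0.9269i, -1.4535 - 0.6637i, -0.1519 - 1.5906i, 1.3016 - 0.9269i


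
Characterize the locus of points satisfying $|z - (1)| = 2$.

|z - z0| = r describes a circle centered at z0 with radius r
Here z0 = 1 and r = 2
Locus: Circle centered at (1, 0) with radius 2


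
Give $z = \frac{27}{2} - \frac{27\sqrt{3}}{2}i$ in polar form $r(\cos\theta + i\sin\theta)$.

r = |z| = sqrt(a^2 + b^2) = sqrt((27/2)^2 + (-27*sqrt(3)/2)^2) = sqrt(729/4 + 2187/4) = sqrt(729) = 27
θ = arctan(b/a) = arctan(-23.3827/13.5) (quadrant-adjusted) = 300°
z = 27(cos 300° + i sin 300°)


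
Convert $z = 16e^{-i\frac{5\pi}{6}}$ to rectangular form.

a = r cos θ = 16 * -sqrt(3)/2 = -8*sqrt(3)
b = r sin θ = 16 * -1/2 = -8
z = -8*sqrt(3) - 8i


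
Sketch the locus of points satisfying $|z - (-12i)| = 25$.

|z - z0| = r describes a circle centered at z0 with radius r
Here z0 = -12i and r = 25
Locus: Circle centered at (0, -12) with radius 25


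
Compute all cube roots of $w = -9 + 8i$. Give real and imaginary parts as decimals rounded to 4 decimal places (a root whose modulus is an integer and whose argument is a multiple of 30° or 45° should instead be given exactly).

|w| = sqrt(145) ≈ 12.041595, arg(w) ≈ 138.366461°
Root modulus = sqrt(145)^(1/3) ≈ 2.292071
Root arguments: θ_k = (arg(w) + 360°k)/3 for k = 0, 1, ..., 2
Compute each root as (root modulus)(cos θ_k + i sin θ_k) using full-precision intermediates, then round to 4 decimal places.
Roots: 1.5887 + 1.6522i, -2.2252 + 0.5498i, 0.6365 - 2.2019i


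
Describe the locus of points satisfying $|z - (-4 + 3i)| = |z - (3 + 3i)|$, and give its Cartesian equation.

|z - z1| = |z - z2| means z is equidistant from z1 and z2,
i.e. the perpendicular bisector of the segment from (-4, 3) to (3, 3) (midpoint (-1/2, 3)).
With z = x + yi, square both sides:
(x - (-4))^2 + (y - 3)^2 = (x - 3)^2 + (y - 3)^2
The x^2 and y^2 terms cancel: 14x + 0y = 18 - 25 = -7
Simplify: x = -1/2
Locus: Perpendicular bisector of the segment from (-4, 3) to (3, 3): the line x = -1/2


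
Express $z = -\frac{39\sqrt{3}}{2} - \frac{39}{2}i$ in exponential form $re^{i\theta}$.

r = |z| = sqrt((-39*sqrt(3)/2)^2 + (-39/2)^2) = sqrt(4563/4 + 1521/4) = sqrt(1521) = 39
θ = arctan(b/a) = arctan(-19.5/-33.775) (quadrant-adjusted) = -150° = -5π/6
z = 39e^(-i*5π/6)


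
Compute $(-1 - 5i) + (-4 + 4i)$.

(-1 + (-4)) + (-5 + 4)i = -5 - i


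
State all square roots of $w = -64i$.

|w| = 64, arg(w) = 270°
Root modulus = 64^(1/2) = 8
Root arguments: θ_k = (270° + 360°k)/2 for k = 0, 1, ..., 1
Roots: -4*sqrt(2) + 4*sqrt(2)i, 4*sqrt(2) - 4*sqrt(2)i


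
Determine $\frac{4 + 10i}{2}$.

Divisor is real, so divide each part by 2:
= 2 + 5i


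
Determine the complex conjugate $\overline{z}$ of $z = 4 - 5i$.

If z = a + bi, then conjugate(z) = a - bi
conjugate(4 - 5i) = 4 + 5i


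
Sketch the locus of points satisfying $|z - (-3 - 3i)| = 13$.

|z - z0| = r describes a circle centered at z0 with radius r
Here z0 = -3 - 3i and r = 13
Locus: Circle centered at (-3, -3) with radius 13


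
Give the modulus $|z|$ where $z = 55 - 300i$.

|z| = sqrt(a^2 + b^2) = sqrt(55^2 + (-300)^2) = sqrt(93025) = 305


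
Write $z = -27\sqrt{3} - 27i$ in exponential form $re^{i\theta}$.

r = |z| = sqrt((-27*sqrt(3))^2 + (-27)^2) = sqrt(2187 + 729) = sqrt(2916) = 54
θ = arctan(b/a) = arctan(-27/-46.7654) (quadrant-adjusted) = 210° = 7π/6
z = 54e^(i*7π/6)


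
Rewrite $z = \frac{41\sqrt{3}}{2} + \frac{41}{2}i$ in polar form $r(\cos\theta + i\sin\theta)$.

r = |z| = sqrt(a^2 + b^2) = sqrt((41*sqrt(3)/2)^2 + (41/2)^2) = sqrt(5043/4 + 1681/4) = sqrt(1681) = 41
θ = arctan(b/a) = arctan(20.5/35.507) (quadrant-adjusted) = 30°
z = 41(cos 30° + i sin 30°)


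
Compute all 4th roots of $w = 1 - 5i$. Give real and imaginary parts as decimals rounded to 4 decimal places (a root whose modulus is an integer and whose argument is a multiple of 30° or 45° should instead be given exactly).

|w| = sqrt(26) ≈ 5.099020, arg(w) ≈ 281.309932°
Root modulus = sqrt(26)^(1/4) ≈ 1.502698
Root arguments: θ_k = (arg(w) + 360°k)/4 for k = 0, 1, ..., 3
Compute each root as (root modulus)(cos θ_k + i sin θ_k) using full-precision intermediates, then round to 4 decimal places.
Roots: 0.5059 + 1.4150i, -1.4150 + 0.5059i, -0.5059 - 1.4150i, 1.4150 - 0.5059i


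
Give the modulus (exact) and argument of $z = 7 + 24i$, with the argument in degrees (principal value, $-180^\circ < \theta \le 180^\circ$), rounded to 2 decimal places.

|z| = sqrt(7^2 + 24^2) = 25
arg(z) = arctan(b/a) = arctan(24/7) (quadrant-adjusted) = 73.74°


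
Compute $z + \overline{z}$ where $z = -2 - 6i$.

z + conjugate(z) = (a + bi) + (a - bi) = 2a
= 2 * (-2) = -4


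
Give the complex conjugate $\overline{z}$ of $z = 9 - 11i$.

If z = a + bi, then conjugate(z) = a - bi
conjugate(9 - 11i) = 9 + 11i


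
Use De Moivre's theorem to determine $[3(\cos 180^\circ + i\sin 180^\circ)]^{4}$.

By De Moivre: z^n = r^n(cos(nθ) + i sin(nθ))
= 3^4(cos(4*180°) + i sin(4*180°))
= 81(cos 0° + i sin 0°)
= 81


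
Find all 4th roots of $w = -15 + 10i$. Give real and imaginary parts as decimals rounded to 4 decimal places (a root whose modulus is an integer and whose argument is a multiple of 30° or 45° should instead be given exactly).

|w| = sqrt(325) ≈ 18.027756, arg(w) ≈ 146.309932°
Root modulus = sqrt(325)^(1/4) ≈ 2.060561
Root arguments: θ_k = (arg(w) + 360°k)/4 for k = 0, 1, ..., 3
Compute each root as (root modulus)(cos θ_k + i sin θ_k) using full-precision intermediates, then round to 4 decimal places.
Roots: 1.6547 + 1.2279i, -1.2279 + 1.6547i, -1.6547 - 1.2279i, 1.2279 - 1.6547i


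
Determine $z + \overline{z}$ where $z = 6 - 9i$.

z + conjugate(z) = (a + bi) + (a - bi) = 2a
= 2 * 6 = 12


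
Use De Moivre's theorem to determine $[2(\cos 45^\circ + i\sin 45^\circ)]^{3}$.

By De Moivre: z^n = r^n(cos(nθ) + i sin(nθ))
= 2^3(cos(3*45°) + i sin(3*45°))
= 8(cos 135° + i sin 135°)
= -4*sqrt(2) + 4*sqrt(2)i


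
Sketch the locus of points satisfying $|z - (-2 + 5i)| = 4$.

|z - z0| = r describes a circle centered at z0 with radius r
Here z0 = -2 + 5i and r = 4
Locus: Circle centered at (-2, 5) with radius 4


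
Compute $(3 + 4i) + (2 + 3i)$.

(3 + 2) + (4 + 3)i = 5 + 7i


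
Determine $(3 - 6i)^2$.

(a + bi)^2 = a^2 - b^2 + 2abi
= 3^2 - (-6)^2 + 2*3*(-6)i
= -27 - 36i


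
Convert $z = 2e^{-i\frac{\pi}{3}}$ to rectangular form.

a = r cos θ = 2 * 1/2 = 1
b = r sin θ = 2 * -sqrt(3)/2 = -sqrt(3)
z = 1 - sqrt(3)i


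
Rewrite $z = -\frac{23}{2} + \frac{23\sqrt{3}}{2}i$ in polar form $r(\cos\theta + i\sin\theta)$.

r = |z| = sqrt(a^2 + b^2) = sqrt((-23/2)^2 + (23*sqrt(3)/2)^2) = sqrt(529/4 + 1587/4) = sqrt(529) = 23
θ = arctan(b/a) = arctan(19.9186/-11.5) (quadrant-adjusted) = 120°
z = 23(cos 120° + i sin 120°)


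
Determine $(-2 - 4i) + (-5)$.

(-2 + (-5)) + (-4 + 0)i = -7 - 4i


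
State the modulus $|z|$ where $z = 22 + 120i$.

|z| = sqrt(a^2 + b^2) = sqrt(22^2 + 120^2) = sqrt(14884) = 122


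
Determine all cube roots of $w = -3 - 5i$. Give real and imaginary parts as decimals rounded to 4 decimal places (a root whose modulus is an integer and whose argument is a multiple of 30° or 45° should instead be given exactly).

|w| = sqrt(34) ≈ 5.830952, arg(w) ≈ 239.036243°
Root modulus = sqrt(34)^(1/3) ≈ 1.799892
Root arguments: θ_k = (arg(w) + 360°k)/3 for k = 0, 1, ..., 2
Compute each root as (root modulus)(cos θ_k + i sin θ_k) using full-precision intermediates, then round to 4 decimal places.
Roots: 0.3225 + 1.7708i, -1.6948 - 0.6061i, 1.3723 - 1.1647i


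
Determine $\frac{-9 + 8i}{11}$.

Divisor is real, so divide each part by 11:
= -9/11 + (8/11)i


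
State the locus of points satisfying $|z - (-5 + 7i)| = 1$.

|z - z0| = r describes a circle centered at z0 with radius r
Here z0 = -5 + 7i and r = 1
Locus: Circle centered at (-5, 7) with radius 1


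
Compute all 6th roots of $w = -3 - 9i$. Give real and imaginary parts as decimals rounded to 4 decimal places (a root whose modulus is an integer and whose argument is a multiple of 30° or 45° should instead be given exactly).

|w| = sqrt(90) ≈ 9.486833, arg(w) ≈ 251.565051°
Root modulus = sqrt(90)^(1/6) ≈ 1.454968
Root arguments: θ_k = (arg(w) + 360°k)/6 for k = 0, 1, ..., 5
Compute each root as (root modulus)(cos θ_k + i sin θ_k) using full-precision intermediates, then round to 4 decimal places.
Roots: 1.0825 + 0.9722i, -0.3007 + 1.4236i, -1.3832 + 0.4514i, -1.0825 - 0.9722i, 0.3007 - 1.4236i, 1.3832 - 0.4514i


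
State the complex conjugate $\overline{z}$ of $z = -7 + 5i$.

If z = a + bi, then conjugate(z) = a - bi
conjugate(-7 + 5i) = -7 - 5i


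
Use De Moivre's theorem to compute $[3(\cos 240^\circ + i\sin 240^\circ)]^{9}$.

By De Moivre: z^n = r^n(cos(nθ) + i sin(nθ))
= 3^9(cos(9*240°) + i sin(9*240°))
= 19683(cos 0° + i sin 0°)
= 19683


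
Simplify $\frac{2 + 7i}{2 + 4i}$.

Multiply numerator and denominator by conjugate (2 - 4i):
= (2 + 7i)(2 - 4i) / (2^2 + 4^2)
= (32 + 6i) / 20
Divide through by 2: (16 + 3i) / 10
= 8/5 + (3/10)i


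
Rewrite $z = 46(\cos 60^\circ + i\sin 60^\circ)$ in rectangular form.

a = r cos θ = 46 * 1/2 = 23
b = r sin θ = 46 * sqrt(3)/2 = 23*sqrt(3)
z = 23 + 23*sqrt(3)i


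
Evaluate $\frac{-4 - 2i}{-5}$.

Divisor is real, so divide each part by -5:
= 4/5 + (2/5)i


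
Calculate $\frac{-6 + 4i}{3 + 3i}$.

Multiply numerator and denominator by conjugate (3 - 3i):
= (-6 + 4i)(3 - 3i) / (3^2 + 3^2)
= (-6 + 30i) / 18
Divide through by 6: (-1 + 5i) / 3
= -1/3 + (5/3)i


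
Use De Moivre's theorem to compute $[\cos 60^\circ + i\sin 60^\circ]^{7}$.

By De Moivre: z^n = r^n(cos(nθ) + i sin(nθ))
= 1^7(cos(7*60°) + i sin(7*60°))
= 1(cos 60° + i sin 60°)
= 1/2 + (sqrt(3)/2)i


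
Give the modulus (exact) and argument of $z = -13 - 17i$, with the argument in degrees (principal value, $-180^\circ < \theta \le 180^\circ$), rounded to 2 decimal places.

|z| = sqrt((-13)^2 + (-17)^2) = sqrt(458)
arg(z) = arctan(b/a) = arctan(-17/-13) (quadrant-adjusted) = -127.41°


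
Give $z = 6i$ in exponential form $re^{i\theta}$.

r = |z| = sqrt((0)^2 + (6)^2) = sqrt(0 + 36) = sqrt(36) = 6
a = 0 and b > 0, so z lies on the positive imaginary axis: θ = 90° = π/2
z = 6e^(i*π/2)


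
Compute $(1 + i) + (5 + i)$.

(1 + 5) + (1 + 1)i = 6 + 2i


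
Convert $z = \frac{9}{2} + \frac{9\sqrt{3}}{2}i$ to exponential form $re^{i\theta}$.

r = |z| = sqrt((9/2)^2 + (9*sqrt(3)/2)^2) = sqrt(81/4 + 243/4) = sqrt(81) = 9
θ = arctan(b/a) = arctan(7.7942/4.5) (quadrant-adjusted) = 60° = π/3
z = 9e^(i*π/3)


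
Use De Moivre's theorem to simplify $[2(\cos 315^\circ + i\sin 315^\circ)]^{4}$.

By De Moivre: z^n = r^n(cos(nθ) + i sin(nθ))
= 2^4(cos(4*315°) + i sin(4*315°))
= 16(cos 180° + i sin 180°)
= -16


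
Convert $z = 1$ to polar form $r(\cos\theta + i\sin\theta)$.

r = |z| = sqrt(a^2 + b^2) = sqrt((1)^2 + (0)^2) = sqrt(1 + 0) = sqrt(1) = 1
b = 0 and a > 0, so z lies on the positive real axis: θ = 0°
z = 1(cos 0° + i sin 0°)


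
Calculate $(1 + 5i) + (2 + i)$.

(1 + 2) + (5 + 1)i = 3 + 6i


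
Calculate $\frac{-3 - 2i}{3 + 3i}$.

Multiply numerator and denominator by conjugate (3 - 3i):
= (-3 - 2i)(3 - 3i) / (3^2 + 3^2)
= (-15 + 3i) / 18
Divide through by 3: (-5 + i) / 6
= -5/6 + (1/6)i


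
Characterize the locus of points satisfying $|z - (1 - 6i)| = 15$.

|z - z0| = r describes a circle centered at z0 with radius r
Here z0 = 1 - 6i and r = 15
Locus: Circle centered at (1, -6) with radius 15


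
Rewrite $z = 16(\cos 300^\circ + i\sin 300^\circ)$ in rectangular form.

a = r cos θ = 16 * 1/2 = 8
b = r sin θ = 16 * -sqrt(3)/2 = -8*sqrt(3)
z = 8 - 8*sqrt(3)i


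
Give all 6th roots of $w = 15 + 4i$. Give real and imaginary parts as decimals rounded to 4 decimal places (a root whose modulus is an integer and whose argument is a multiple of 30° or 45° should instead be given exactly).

|w| = sqrt(241) ≈ 15.524175, arg(w) ≈ 14.931417°
Root modulus = sqrt(241)^(1/6) ≈ 1.579434
Root arguments: θ_k = (arg(w) + 360°k)/6 for k = 0, 1, ..., 5
Compute each root as (root modulus)(cos θ_k + i sin θ_k) using full-precision intermediates, then round to 4 decimal places.
Roots: 1.5779 + 0.0686i, 0.7296 + 1.4008i, -0.8484 + 1.3323i, -1.5779 - 0.0686i, -0.7296 - 1.4008i, 0.8484 - 1.3323i


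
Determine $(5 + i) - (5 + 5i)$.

(5 - 5) + (1 - 5)i = -4i


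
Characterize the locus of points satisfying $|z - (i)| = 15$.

|z - z0| = r describes a circle centered at z0 with radius r
Here z0 = i and r = 15
Locus: Circle centered at (0, 1) with radius 15


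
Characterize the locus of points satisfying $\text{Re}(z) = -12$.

Re(z) = x where z = x + yi; the equation x = -12 is satisfied by all points with that x-coordinate
Locus: Vertical line x = -12


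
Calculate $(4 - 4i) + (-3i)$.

(4 + 0) + (-4 + (-3))i = 4 - 7i


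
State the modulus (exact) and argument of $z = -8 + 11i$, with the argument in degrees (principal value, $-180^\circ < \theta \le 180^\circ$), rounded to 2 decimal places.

|z| = sqrt((-8)^2 + 11^2) = sqrt(185)
arg(z) = arctan(b/a) = arctan(11/-8) (quadrant-adjusted) = 126.03°


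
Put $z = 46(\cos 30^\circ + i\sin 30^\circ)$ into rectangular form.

a = r cos θ = 46 * sqrt(3)/2 = 23*sqrt(3)
b = r sin θ = 46 * 1/2 = 23
z = 23*sqrt(3) + 23i


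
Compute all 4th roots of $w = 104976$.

|w| = 104976, arg(w) = 0°
Root modulus = 104976^(1/4) = 18
Root arguments: θ_k = (0° + 360°k)/4 for k = 0, 1, ..., 3
Roots: 18, 18i, -18, -18i


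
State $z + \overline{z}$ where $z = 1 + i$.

z + conjugate(z) = (a + bi) + (a - bi) = 2a
= 2 * 1 = 2


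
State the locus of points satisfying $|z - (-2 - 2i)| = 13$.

|z - z0| = r describes a circle centered at z0 with radius r
Here z0 = -2 - 2i and r = 13
Locus: Circle centered at (-2, -2) with radius 13


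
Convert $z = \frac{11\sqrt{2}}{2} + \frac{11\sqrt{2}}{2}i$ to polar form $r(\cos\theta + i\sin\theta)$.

r = |z| = sqrt(a^2 + b^2) = sqrt((11*sqrt(2)/2)^2 + (11*sqrt(2)/2)^2) = sqrt(121/2 + 121/2) = sqrt(121) = 11
θ = arctan(b/a) = arctan(7.7782/7.7782) (quadrant-adjusted) = 45°
z = 11(cos 45° + i sin 45°)
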